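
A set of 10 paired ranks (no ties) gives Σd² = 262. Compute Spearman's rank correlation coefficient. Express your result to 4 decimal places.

ρ = 1 − 6Σd² / [n(n²−1)] = 1 − 6×262 / (10×99)
  = 1 − 1572/990 = 1 − 1.58788 ≈ -0.5879

-0.5879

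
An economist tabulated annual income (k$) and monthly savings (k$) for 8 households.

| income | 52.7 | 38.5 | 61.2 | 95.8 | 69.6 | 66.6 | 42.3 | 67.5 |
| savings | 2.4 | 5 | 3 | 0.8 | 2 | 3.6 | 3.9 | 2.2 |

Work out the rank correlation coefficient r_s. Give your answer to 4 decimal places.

Rank income: 3, 1, 4, 8, 7, 5, 2, 6
Rank savings: 4, 8, 5, 1, 2, 6, 7, 3
d = rank(income) − rank(savings): -1, -7, -1, 7, 5, -1, -5, 3; Σd² = 160
ρ = 1 − 6Σd² / [n(n²−1)] = 1 − 6×160 / (8×63) = 1 − 960/504 ≈ -0.9048

-0.9048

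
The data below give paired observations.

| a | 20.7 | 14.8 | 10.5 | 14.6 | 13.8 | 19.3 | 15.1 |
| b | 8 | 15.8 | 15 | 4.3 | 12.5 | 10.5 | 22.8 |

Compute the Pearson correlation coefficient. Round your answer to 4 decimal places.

-0.3458

n = 7, Σa = 108.8, Σb = 88.9, Σa² = 1761.88, Σb² = 1343.47, Σab = 1339.15
nΣab − ΣaΣb = 9374.05 − 9672.32 = -298.27
nΣa² − (Σa)² = 12333.16 − 11837.44 = 495.72; nΣb² − (Σb)² = 9404.29 − 7903.21 = 1501.08
r = -298.27 / √(495.72 × 1501.08) = -298.27 / 862.6212 ≈ -0.3458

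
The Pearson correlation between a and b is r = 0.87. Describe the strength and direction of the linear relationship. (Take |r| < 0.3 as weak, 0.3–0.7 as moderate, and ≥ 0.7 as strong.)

r = 0.87 > 0 so the relationship is positive.
|r| = 0.87, which falls in the strong range.

strong positive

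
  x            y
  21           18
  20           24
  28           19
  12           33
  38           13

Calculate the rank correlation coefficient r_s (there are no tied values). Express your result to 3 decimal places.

-0.900

Rank x: 3, 2, 4, 1, 5
Rank y: 2, 4, 3, 5, 1
d = rank(x) − rank(y): 1, -2, 1, -4, 4; Σd² = 38
ρ = 1 − 6Σd² / [n(n²−1)] = 1 − 6×38 / (5×24) = 1 − 228/120 ≈ -0.900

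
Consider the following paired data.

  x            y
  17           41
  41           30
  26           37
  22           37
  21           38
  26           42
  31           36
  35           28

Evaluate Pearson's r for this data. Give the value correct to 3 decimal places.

n = 8, Σx = 219, Σy = 289, Σx² = 6433, Σy² = 10607, Σxy = 7689
nΣxy − ΣxΣy = 61512 − 63291 = -1779
nΣx² − (Σx)² = 51464 − 47961 = 3503; nΣy² − (Σy)² = 84856 − 83521 = 1335
r = -1779 / √(3503 × 1335) = -1779 / 2162.5228 ≈ -0.823

-0.823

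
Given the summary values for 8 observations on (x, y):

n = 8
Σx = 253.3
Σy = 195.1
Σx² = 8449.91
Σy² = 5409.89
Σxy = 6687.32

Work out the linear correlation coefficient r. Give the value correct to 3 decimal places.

r = (nΣxy − ΣxΣy) / √[(nΣx² − (Σx)²)(nΣy² − (Σy)²)]
Numerator: 8×6687.32 − 253.3×195.1 = 4079.73
Denominator: √[(67599.28 − 64160.89)(43279.12 − 38064.01)] = √[3438.39 × 5215.11] = 4234.5699
r = 4079.73 / 4234.5699 ≈ 0.963

0.963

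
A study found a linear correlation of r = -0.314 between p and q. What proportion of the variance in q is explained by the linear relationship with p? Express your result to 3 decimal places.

r² = (-0.314)² = 0.099

0.099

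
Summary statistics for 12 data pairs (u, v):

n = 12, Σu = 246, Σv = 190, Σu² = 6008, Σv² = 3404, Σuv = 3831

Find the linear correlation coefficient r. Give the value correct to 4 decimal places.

-0.1036

r = (nΣuv − ΣuΣv) / √[(nΣu² − (Σu)²)(nΣv² − (Σv)²)]
Numerator: 12×3831 − 246×190 = -768
Denominator: √[(72096 − 60516)(40848 − 36100)] = √[11580 × 4748] = 7414.9740
r = -768 / 7414.9740 ≈ -0.1036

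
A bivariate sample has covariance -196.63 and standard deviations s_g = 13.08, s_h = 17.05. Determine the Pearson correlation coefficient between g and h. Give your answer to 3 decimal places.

r = Cov(g,h) / (s_g · s_h) = -196.63 / (13.08 × 17.05)
  = -196.63 / 223.0140 ≈ -0.882

-0.882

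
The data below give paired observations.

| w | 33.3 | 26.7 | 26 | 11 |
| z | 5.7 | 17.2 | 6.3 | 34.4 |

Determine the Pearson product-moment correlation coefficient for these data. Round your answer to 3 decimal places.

n = 4, Σw = 97, Σz = 63.6, Σw² = 2618.78, Σz² = 1551.38, Σwz = 1191.25
nΣwz − ΣwΣz = 4765 − 6169.2 = -1404.2
nΣw² − (Σw)² = 10475.12 − 9409 = 1066.12; nΣz² − (Σz)² = 6205.52 − 4044.96 = 2160.56
r = -1404.2 / √(1066.12 × 2160.56) = -1404.2 / 1517.7010 ≈ -0.925

-0.925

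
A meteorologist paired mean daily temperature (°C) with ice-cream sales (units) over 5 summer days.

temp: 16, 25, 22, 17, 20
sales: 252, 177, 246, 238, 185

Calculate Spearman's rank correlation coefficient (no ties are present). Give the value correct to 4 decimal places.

-0.7000

Rank temp: 1, 5, 4, 2, 3
Rank sales: 5, 1, 4, 3, 2
d = rank(temp) − rank(sales): -4, 4, 0, -1, 1; Σd² = 34
ρ = 1 − 6Σd² / [n(n²−1)] = 1 − 6×34 / (5×24) = 1 − 204/120 ≈ -0.7000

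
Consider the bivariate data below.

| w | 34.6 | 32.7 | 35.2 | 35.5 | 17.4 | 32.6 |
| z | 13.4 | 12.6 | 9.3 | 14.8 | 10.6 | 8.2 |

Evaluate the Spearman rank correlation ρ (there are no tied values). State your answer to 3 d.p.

Rank w: 4, 3, 5, 6, 1, 2
Rank z: 5, 4, 2, 6, 3, 1
d = rank(w) − rank(z): -1, -1, 3, 0, -2, 1; Σd² = 16
ρ = 1 − 6Σd² / [n(n²−1)] = 1 − 6×16 / (6×35) = 1 − 96/210 ≈ 0.543

0.543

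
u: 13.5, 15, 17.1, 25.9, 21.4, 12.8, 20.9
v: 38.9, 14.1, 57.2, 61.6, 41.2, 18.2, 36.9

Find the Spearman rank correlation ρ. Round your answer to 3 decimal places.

Rank u: 2, 3, 4, 7, 6, 1, 5
Rank v: 4, 1, 6, 7, 5, 2, 3
d = rank(u) − rank(v): -2, 2, -2, 0, 1, -1, 2; Σd² = 18
ρ = 1 − 6Σd² / [n(n²−1)] = 1 − 6×18 / (7×48) = 1 − 108/336 ≈ 0.679

0.679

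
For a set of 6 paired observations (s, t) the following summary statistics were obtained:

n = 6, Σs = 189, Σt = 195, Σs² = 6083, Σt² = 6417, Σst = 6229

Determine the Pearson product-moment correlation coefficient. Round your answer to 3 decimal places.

0.853

r = (nΣst − ΣsΣt) / √[(nΣs² − (Σs)²)(nΣt² − (Σt)²)]
Numerator: 6×6229 − 189×195 = 519
Denominator: √[(36498 − 35721)(38502 − 38025)] = √[777 × 477] = 608.7931
r = 519 / 608.7931 ≈ 0.853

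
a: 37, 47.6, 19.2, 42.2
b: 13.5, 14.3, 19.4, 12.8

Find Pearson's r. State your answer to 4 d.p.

n = 4, Σa = 146, Σb = 60, Σa² = 5784.24, Σb² = 926.94, Σab = 2092.82
nΣab − ΣaΣb = 8371.28 − 8760 = -388.72
nΣa² − (Σa)² = 23136.96 − 21316 = 1820.96; nΣb² − (Σb)² = 3707.76 − 3600 = 107.76
r = -388.72 / √(1820.96 × 107.76) = -388.72 / 442.9748 ≈ -0.8775

-0.8775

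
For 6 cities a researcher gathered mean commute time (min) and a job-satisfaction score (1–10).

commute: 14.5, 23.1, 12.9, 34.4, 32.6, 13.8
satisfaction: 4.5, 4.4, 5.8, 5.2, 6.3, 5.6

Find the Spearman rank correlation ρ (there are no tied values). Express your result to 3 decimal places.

-0.143

Rank commute: 3, 4, 1, 6, 5, 2
Rank satisfaction: 2, 1, 5, 3, 6, 4
d = rank(commute) − rank(satisfaction): 1, 3, -4, 3, -1, -2; Σd² = 40
ρ = 1 − 6Σd² / [n(n²−1)] = 1 − 6×40 / (6×35) = 1 − 240/210 ≈ -0.143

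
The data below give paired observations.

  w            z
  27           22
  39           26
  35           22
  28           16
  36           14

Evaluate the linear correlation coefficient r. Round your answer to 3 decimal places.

0.292

n = 5, Σw = 165, Σz = 100, Σw² = 5555, Σz² = 2096, Σwz = 3330
nΣwz − ΣwΣz = 16650 − 16500 = 150
nΣw² − (Σw)² = 27775 − 27225 = 550; nΣz² − (Σz)² = 10480 − 10000 = 480
r = 150 / √(550 × 480) = 150 / 513.8093 ≈ 0.292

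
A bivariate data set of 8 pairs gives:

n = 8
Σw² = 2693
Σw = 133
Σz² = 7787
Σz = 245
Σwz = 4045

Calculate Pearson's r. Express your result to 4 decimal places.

-0.0760

r = (nΣwz − ΣwΣz) / √[(nΣw² − (Σw)²)(nΣz² − (Σz)²)]
Numerator: 8×4045 − 133×245 = -225
Denominator: √[(21544 − 17689)(62296 − 60025)] = √[3855 × 2271] = 2958.8351
r = -225 / 2958.8351 ≈ -0.0760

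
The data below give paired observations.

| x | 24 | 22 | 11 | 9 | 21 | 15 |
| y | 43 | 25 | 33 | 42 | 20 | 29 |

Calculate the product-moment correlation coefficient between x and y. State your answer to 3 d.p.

n = 6, Σx = 102, Σy = 192, Σx² = 1928, Σy² = 6568, Σxy = 3178
nΣxy − ΣxΣy = 19068 − 19584 = -516
nΣx² − (Σx)² = 11568 − 10404 = 1164; nΣy² − (Σy)² = 39408 − 36864 = 2544
r = -516 / √(1164 × 2544) = -516 / 1720.8184 ≈ -0.300

-0.300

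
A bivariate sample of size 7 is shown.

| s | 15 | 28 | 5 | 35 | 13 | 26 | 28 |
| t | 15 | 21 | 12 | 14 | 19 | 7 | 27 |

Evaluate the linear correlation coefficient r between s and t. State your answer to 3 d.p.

n = 7, Σs = 150, Σt = 115, Σs² = 3888, Σt² = 2145, Σst = 2548
nΣst − ΣsΣt = 17836 − 17250 = 586
nΣs² − (Σs)² = 27216 − 22500 = 4716; nΣt² − (Σt)² = 15015 − 13225 = 1790
r = 586 / √(4716 × 1790) = 586 / 2905.4501 ≈ 0.202

0.202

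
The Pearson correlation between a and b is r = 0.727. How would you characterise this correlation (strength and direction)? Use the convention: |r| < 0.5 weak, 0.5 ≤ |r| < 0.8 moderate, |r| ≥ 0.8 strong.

moderate positive

r = 0.727 > 0 so the relationship is positive.
|r| = 0.727, which falls in the moderate range.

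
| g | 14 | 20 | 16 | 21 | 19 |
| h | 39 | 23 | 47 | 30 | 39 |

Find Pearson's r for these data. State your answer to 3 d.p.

-0.694

n = 5, Σg = 90, Σh = 178, Σg² = 1654, Σh² = 6680, Σgh = 3129
nΣgh − ΣgΣh = 15645 − 16020 = -375
nΣg² − (Σg)² = 8270 − 8100 = 170; nΣh² − (Σh)² = 33400 − 31684 = 1716
r = -375 / √(170 × 1716) = -375 / 540.1111 ≈ -0.694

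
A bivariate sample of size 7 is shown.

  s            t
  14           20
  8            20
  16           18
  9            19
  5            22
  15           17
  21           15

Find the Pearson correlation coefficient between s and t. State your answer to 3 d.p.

-0.898

n = 7, Σs = 88, Σt = 131, Σs² = 1288, Σt² = 2483, Σst = 1579
nΣst − ΣsΣt = 11053 − 11528 = -475
nΣs² − (Σs)² = 9016 − 7744 = 1272; nΣt² − (Σt)² = 17381 − 17161 = 220
r = -475 / √(1272 × 220) = -475 / 528.9991 ≈ -0.898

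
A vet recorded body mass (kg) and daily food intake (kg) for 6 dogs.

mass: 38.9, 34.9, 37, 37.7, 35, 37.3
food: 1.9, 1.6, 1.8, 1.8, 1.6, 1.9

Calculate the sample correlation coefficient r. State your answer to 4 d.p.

0.9310

n = 6, Σx = 220.8, Σy = 10.6, Σx² = 8137.8, Σy² = 18.82, Σxy = 391.08
nΣxy − ΣxΣy = 2346.48 − 2340.48 = 6
nΣx² − (Σx)² = 48826.8 − 48752.64 = 74.16; nΣy² − (Σy)² = 112.92 − 112.36 = 0.56
r = 6 / √(74.16 × 0.56) = 6 / 6.4443 ≈ 0.9310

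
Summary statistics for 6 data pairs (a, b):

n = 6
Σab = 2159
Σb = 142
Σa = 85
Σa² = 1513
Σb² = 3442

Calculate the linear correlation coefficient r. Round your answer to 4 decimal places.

r = (nΣab − ΣaΣb) / √[(nΣa² − (Σa)²)(nΣb² − (Σb)²)]
Numerator: 6×2159 − 85×142 = 884
Denominator: √[(9078 − 7225)(20652 − 20164)] = √[1853 × 488] = 950.9280
r = 884 / 950.9280 ≈ 0.9296

0.9296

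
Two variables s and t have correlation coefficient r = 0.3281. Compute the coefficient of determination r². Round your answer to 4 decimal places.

0.1076

r² = (0.3281)² = 0.1076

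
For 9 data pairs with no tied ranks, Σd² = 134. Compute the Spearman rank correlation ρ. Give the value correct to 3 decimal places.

ρ = 1 − 6Σd² / [n(n²−1)] = 1 − 6×134 / (9×80)
  = 1 − 804/720 = 1 − 1.1167 ≈ -0.117

-0.117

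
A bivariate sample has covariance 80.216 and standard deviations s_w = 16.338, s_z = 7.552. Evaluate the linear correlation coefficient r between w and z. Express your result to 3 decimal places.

0.650

r = Cov(w,z) / (s_w · s_z) = 80.216 / (16.338 × 7.552)
  = 80.216 / 123.3846 ≈ 0.650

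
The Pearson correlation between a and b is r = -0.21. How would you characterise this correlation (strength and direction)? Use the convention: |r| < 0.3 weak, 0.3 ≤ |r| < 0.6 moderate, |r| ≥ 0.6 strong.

r = -0.21 < 0 so the relationship is negative.
|r| = 0.21, which falls in the weak range.

weak negative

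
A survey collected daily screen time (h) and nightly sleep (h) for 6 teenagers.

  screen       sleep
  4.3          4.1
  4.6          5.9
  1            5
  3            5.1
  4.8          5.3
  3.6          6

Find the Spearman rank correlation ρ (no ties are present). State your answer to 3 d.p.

0.314

Rank screen: 4, 5, 1, 2, 6, 3
Rank sleep: 1, 5, 2, 3, 4, 6
d = rank(screen) − rank(sleep): 3, 0, -1, -1, 2, -3; Σd² = 24
ρ = 1 − 6Σd² / [n(n²−1)] = 1 − 6×24 / (6×35) = 1 − 144/210 ≈ 0.314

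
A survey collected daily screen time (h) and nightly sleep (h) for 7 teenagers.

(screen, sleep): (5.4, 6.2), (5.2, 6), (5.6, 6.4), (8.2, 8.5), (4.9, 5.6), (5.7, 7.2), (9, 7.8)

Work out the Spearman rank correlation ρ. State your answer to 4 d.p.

0.9643

Rank screen: 3, 2, 4, 6, 1, 5, 7
Rank sleep: 3, 2, 4, 7, 1, 5, 6
d = rank(screen) − rank(sleep): 0, 0, 0, -1, 0, 0, 1; Σd² = 2
ρ = 1 − 6Σd² / [n(n²−1)] = 1 − 6×2 / (7×48) = 1 − 12/336 ≈ 0.9643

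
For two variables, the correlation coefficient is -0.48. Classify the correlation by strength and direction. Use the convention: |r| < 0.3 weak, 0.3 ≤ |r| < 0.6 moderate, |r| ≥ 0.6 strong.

moderate negative

r = -0.48 < 0 so the relationship is negative.
|r| = 0.48, which falls in the moderate range.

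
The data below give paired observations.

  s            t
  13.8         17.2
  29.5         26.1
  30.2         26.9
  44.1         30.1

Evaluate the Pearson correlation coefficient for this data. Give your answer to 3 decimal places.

0.966

n = 4, Σs = 117.6, Σt = 100.3, Σs² = 3917.54, Σt² = 2606.67, Σst = 3147.1
nΣst − ΣsΣt = 12588.4 − 11795.28 = 793.12
nΣs² − (Σs)² = 15670.16 − 13829.76 = 1840.4; nΣt² − (Σt)² = 10426.68 − 10060.09 = 366.59
r = 793.12 / √(1840.4 × 366.59) = 793.12 / 821.3843 ≈ 0.966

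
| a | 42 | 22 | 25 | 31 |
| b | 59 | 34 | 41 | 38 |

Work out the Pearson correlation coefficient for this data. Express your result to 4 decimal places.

n = 4, Σa = 120, Σb = 172, Σa² = 3834, Σb² = 7762, Σab = 5429
nΣab − ΣaΣb = 21716 − 20640 = 1076
nΣa² − (Σa)² = 15336 − 14400 = 936; nΣb² − (Σb)² = 31048 − 29584 = 1464
r = 1076 / √(936 × 1464) = 1076 / 1170.5998 ≈ 0.9192

0.9192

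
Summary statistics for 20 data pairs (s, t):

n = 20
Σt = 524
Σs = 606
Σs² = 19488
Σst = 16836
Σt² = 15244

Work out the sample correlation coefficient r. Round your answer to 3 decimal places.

r = (nΣst − ΣsΣt) / √[(nΣs² − (Σs)²)(nΣt² − (Σt)²)]
Numerator: 20×16836 − 606×524 = 19176
Denominator: √[(389760 − 367236)(304880 − 274576)] = √[22524 × 30304] = 26125.9889
r = 19176 / 26125.9889 ≈ 0.734

0.734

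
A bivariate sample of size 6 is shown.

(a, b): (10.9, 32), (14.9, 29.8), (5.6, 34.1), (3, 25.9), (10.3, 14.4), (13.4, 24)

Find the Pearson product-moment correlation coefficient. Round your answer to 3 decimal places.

-0.123

n = 6, Σa = 58.1, Σb = 160.2, Σa² = 666.83, Σb² = 4529.02, Σab = 1531.4
nΣab − ΣaΣb = 9188.4 − 9307.62 = -119.22
nΣa² − (Σa)² = 4000.98 − 3375.61 = 625.37; nΣb² − (Σb)² = 27174.12 − 25664.04 = 1510.08
r = -119.22 / √(625.37 × 1510.08) = -119.22 / 971.7812 ≈ -0.123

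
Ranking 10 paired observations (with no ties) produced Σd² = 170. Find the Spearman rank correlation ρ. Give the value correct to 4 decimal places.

-0.0303

ρ = 1 − 6Σd² / [n(n²−1)] = 1 − 6×170 / (10×99)
  = 1 − 1020/990 = 1 − 1.03030 ≈ -0.0303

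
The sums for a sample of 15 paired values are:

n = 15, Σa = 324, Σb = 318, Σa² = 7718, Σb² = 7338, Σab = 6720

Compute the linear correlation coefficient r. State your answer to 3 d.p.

r = (nΣab − ΣaΣb) / √[(nΣa² − (Σa)²)(nΣb² − (Σb)²)]
Numerator: 15×6720 − 324×318 = -2232
Denominator: √[(115770 − 104976)(110070 − 101124)] = √[10794 × 8946] = 9826.6538
r = -2232 / 9826.6538 ≈ -0.227

-0.227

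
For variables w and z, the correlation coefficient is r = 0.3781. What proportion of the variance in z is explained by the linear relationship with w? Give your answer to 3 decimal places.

r² = (0.3781)² = 0.143

0.143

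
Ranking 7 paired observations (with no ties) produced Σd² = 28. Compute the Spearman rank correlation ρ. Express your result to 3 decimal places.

0.500

ρ = 1 − 6Σd² / [n(n²−1)] = 1 − 6×28 / (7×48)
  = 1 − 168/336 = 1 − 0.5000 ≈ 0.500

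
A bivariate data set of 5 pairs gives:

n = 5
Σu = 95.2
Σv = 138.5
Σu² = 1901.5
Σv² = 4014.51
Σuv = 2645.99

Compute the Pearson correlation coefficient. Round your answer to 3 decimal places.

r = (nΣuv − ΣuΣv) / √[(nΣu² − (Σu)²)(nΣv² − (Σv)²)]
Numerator: 5×2645.99 − 95.2×138.5 = 44.75
Denominator: √[(9507.5 − 9063.04)(20072.55 − 19182.25)] = √[444.46 × 890.3] = 629.0491
r = 44.75 / 629.0491 ≈ 0.071

0.071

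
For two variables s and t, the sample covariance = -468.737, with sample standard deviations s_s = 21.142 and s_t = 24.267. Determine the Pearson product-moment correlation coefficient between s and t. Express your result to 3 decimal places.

-0.914

r = Cov(s,t) / (s_s · s_t) = -468.737 / (21.142 × 24.267)
  = -468.737 / 513.0529 ≈ -0.914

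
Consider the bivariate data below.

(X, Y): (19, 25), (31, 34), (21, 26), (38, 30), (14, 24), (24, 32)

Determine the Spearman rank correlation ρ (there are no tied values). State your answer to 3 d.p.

Rank X: 2, 5, 3, 6, 1, 4
Rank Y: 2, 6, 3, 4, 1, 5
d = rank(X) − rank(Y): 0, -1, 0, 2, 0, -1; Σd² = 6
ρ = 1 − 6Σd² / [n(n²−1)] = 1 − 6×6 / (6×35) = 1 − 36/210 ≈ 0.829

0.829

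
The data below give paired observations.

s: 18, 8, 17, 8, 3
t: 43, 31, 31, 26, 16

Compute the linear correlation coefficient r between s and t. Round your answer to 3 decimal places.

n = 5, Σs = 54, Σt = 147, Σs² = 750, Σt² = 4703, Σst = 1805
nΣst − ΣsΣt = 9025 − 7938 = 1087
nΣs² − (Σs)² = 3750 − 2916 = 834; nΣt² − (Σt)² = 23515 − 21609 = 1906
r = 1087 / √(834 × 1906) = 1087 / 1260.7950 ≈ 0.862

0.862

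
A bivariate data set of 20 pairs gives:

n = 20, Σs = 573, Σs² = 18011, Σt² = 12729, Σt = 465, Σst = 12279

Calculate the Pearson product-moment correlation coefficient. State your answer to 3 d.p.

-0.597

r = (nΣst − ΣsΣt) / √[(nΣs² − (Σs)²)(nΣt² − (Σt)²)]
Numerator: 20×12279 − 573×465 = -20865
Denominator: √[(360220 − 328329)(254580 − 216225)] = √[31891 × 38355] = 34973.9804
r = -20865 / 34973.9804 ≈ -0.597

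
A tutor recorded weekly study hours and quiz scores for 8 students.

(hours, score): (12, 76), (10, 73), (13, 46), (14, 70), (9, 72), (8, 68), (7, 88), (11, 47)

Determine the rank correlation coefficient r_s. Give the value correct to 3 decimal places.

Rank hours: 6, 4, 7, 8, 3, 2, 1, 5
Rank score: 7, 6, 1, 4, 5, 3, 8, 2
d = rank(hours) − rank(score): -1, -2, 6, 4, -2, -1, -7, 3; Σd² = 120
ρ = 1 − 6Σd² / [n(n²−1)] = 1 − 6×120 / (8×63) = 1 − 720/504 ≈ -0.429

-0.429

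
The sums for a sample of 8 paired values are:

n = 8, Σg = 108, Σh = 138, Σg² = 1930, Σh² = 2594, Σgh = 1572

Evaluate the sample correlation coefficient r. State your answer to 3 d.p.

-0.917

r = (nΣgh − ΣgΣh) / √[(nΣg² − (Σg)²)(nΣh² − (Σh)²)]
Numerator: 8×1572 − 108×138 = -2328
Denominator: √[(15440 − 11664)(20752 − 19044)] = √[3776 × 1708] = 2539.5685
r = -2328 / 2539.5685 ≈ -0.917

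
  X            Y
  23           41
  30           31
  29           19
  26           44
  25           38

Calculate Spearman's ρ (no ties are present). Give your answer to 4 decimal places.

-0.6000

Rank X: 1, 5, 4, 3, 2
Rank Y: 4, 2, 1, 5, 3
d = rank(X) − rank(Y): -3, 3, 3, -2, -1; Σd² = 32
ρ = 1 − 6Σd² / [n(n²−1)] = 1 − 6×32 / (5×24) = 1 − 192/120 ≈ -0.6000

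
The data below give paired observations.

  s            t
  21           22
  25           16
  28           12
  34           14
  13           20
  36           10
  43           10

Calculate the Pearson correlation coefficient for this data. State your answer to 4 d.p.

-0.8657

n = 7, Σs = 200, Σt = 104, Σs² = 6320, Σt² = 1680, Σst = 2724
nΣst − ΣsΣt = 19068 − 20800 = -1732
nΣs² − (Σs)² = 44240 − 40000 = 4240; nΣt² − (Σt)² = 11760 − 10816 = 944
r = -1732 / √(4240 × 944) = -1732 / 2000.6399 ≈ -0.8657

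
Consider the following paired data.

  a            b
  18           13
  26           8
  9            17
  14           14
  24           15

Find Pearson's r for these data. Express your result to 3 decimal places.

-0.725

n = 5, Σa = 91, Σb = 67, Σa² = 1853, Σb² = 943, Σab = 1151
nΣab − ΣaΣb = 5755 − 6097 = -342
nΣa² − (Σa)² = 9265 − 8281 = 984; nΣb² − (Σb)² = 4715 − 4489 = 226
r = -342 / √(984 × 226) = -342 / 471.5761 ≈ -0.725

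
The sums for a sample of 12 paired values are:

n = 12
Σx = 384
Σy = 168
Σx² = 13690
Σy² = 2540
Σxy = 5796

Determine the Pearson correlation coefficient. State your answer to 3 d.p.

r = (nΣxy − ΣxΣy) / √[(nΣx² − (Σx)²)(nΣy² − (Σy)²)]
Numerator: 12×5796 − 384×168 = 5040
Denominator: √[(164280 − 147456)(30480 − 28224)] = √[16824 × 2256] = 6160.7584
r = 5040 / 6160.7584 ≈ 0.818

0.818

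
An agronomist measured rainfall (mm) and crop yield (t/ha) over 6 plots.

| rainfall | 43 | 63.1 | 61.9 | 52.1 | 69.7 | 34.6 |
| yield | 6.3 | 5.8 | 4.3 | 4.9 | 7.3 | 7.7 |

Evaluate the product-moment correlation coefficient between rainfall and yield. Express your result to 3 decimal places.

n = 6, Σx = 324.4, Σy = 36.3, Σx² = 18431.88, Σy² = 228.41, Σxy = 1933.57
nΣxy − ΣxΣy = 11601.42 − 11775.72 = -174.3
nΣx² − (Σx)² = 110591.28 − 105235.36 = 5355.92; nΣy² − (Σy)² = 1370.46 − 1317.69 = 52.77
r = -174.3 / √(5355.92 × 52.77) = -174.3 / 531.6314 ≈ -0.328

-0.328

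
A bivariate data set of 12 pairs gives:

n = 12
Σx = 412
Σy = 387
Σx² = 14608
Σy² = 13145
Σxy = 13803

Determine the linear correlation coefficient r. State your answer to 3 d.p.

r = (nΣxy − ΣxΣy) / √[(nΣx² − (Σx)²)(nΣy² − (Σy)²)]
Numerator: 12×13803 − 412×387 = 6192
Denominator: √[(175296 − 169744)(157740 − 149769)] = √[5552 × 7971] = 6652.4426
r = 6192 / 6652.4426 ≈ 0.931

0.931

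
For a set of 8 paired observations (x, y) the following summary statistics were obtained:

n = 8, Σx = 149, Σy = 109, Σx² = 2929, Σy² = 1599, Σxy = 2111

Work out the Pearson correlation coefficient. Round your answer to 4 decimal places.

0.6110

r = (nΣxy − ΣxΣy) / √[(nΣx² − (Σx)²)(nΣy² − (Σy)²)]
Numerator: 8×2111 − 149×109 = 647
Denominator: √[(23432 − 22201)(12792 − 11881)] = √[1231 × 911] = 1058.9811
r = 647 / 1058.9811 ≈ 0.6110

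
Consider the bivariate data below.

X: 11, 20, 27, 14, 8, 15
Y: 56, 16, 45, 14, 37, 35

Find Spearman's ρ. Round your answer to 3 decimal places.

-0.143

Rank X: 2, 5, 6, 3, 1, 4
Rank Y: 6, 2, 5, 1, 4, 3
d = rank(X) − rank(Y): -4, 3, 1, 2, -3, 1; Σd² = 40
ρ = 1 − 6Σd² / [n(n²−1)] = 1 − 6×40 / (6×35) = 1 − 240/210 ≈ -0.143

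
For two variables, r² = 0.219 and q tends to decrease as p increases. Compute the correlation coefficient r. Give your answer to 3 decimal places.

-0.468

|r| = √0.219 = 0.468
The association is negative, so r = −0.468.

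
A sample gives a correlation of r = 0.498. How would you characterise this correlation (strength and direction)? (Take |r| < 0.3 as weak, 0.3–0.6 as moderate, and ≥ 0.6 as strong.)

moderate positive

r = 0.498 > 0 so the relationship is positive.
|r| = 0.498, which falls in the moderate range.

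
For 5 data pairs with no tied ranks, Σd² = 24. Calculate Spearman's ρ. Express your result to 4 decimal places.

-0.2000

ρ = 1 − 6Σd² / [n(n²−1)] = 1 − 6×24 / (5×24)
  = 1 − 144/120 = 1 − 1.20000 ≈ -0.2000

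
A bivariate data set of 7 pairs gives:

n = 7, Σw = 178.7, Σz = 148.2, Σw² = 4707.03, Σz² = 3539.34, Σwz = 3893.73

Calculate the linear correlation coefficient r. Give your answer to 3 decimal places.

0.457

r = (nΣwz − ΣwΣz) / √[(nΣw² − (Σw)²)(nΣz² − (Σz)²)]
Numerator: 7×3893.73 − 178.7×148.2 = 772.77
Denominator: √[(32949.21 − 31933.69)(24775.38 − 21963.24)] = √[1015.52 × 2812.14] = 1689.9066
r = 772.77 / 1689.9066 ≈ 0.457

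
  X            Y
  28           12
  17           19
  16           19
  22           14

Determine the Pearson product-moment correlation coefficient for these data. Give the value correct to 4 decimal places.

-0.9706

n = 4, ΣX = 83, ΣY = 64, ΣX² = 1813, ΣY² = 1062, ΣXY = 1271
nΣXY − ΣXΣY = 5084 − 5312 = -228
nΣX² − (ΣX)² = 7252 − 6889 = 363; nΣY² − (ΣY)² = 4248 − 4096 = 152
r = -228 / √(363 × 152) = -228 / 234.8957 ≈ -0.9706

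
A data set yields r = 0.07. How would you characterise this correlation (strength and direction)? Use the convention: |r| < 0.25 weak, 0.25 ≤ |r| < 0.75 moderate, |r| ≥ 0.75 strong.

r = 0.07 > 0 so the relationship is positive.
|r| = 0.07, which falls in the weak range.

weak positive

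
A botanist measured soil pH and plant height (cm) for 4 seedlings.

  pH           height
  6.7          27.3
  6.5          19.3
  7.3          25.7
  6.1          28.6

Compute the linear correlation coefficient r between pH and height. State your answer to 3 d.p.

n = 4, Σx = 26.6, Σy = 100.9, Σx² = 177.64, Σy² = 2596.23, Σxy = 670.43
nΣxy − ΣxΣy = 2681.72 − 2683.94 = -2.22
nΣx² − (Σx)² = 710.56 − 707.56 = 3; nΣy² − (Σy)² = 10384.92 − 10180.81 = 204.11
r = -2.22 / √(3 × 204.11) = -2.22 / 24.7453 ≈ -0.090

-0.090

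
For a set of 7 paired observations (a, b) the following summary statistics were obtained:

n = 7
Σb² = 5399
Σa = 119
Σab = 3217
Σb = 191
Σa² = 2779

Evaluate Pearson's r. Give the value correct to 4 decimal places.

-0.0797

r = (nΣab − ΣaΣb) / √[(nΣa² − (Σa)²)(nΣb² − (Σb)²)]
Numerator: 7×3217 − 119×191 = -210
Denominator: √[(19453 − 14161)(37793 − 36481)] = √[5292 × 1312] = 2634.9770
r = -210 / 2634.9770 ≈ -0.0797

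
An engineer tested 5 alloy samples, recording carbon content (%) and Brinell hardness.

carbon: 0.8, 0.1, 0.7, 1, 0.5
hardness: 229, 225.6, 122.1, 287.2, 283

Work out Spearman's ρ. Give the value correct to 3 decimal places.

Rank carbon: 4, 1, 3, 5, 2
Rank hardness: 3, 2, 1, 5, 4
d = rank(carbon) − rank(hardness): 1, -1, 2, 0, -2; Σd² = 10
ρ = 1 − 6Σd² / [n(n²−1)] = 1 − 6×10 / (5×24) = 1 − 60/120 ≈ 0.500

0.500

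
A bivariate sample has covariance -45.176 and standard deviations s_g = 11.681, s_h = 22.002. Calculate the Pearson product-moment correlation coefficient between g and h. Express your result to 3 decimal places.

r = Cov(g,h) / (s_g · s_h) = -45.176 / (11.681 × 22.002)
  = -45.176 / 257.0054 ≈ -0.176

-0.176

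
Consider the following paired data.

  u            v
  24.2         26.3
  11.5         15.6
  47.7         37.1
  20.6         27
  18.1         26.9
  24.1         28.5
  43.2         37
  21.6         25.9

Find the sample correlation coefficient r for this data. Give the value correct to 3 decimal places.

0.932

n = 8, Σu = 211, Σv = 224.3, Σu² = 6658.76, Σv² = 6616.13, Σuv = 6473.31
nΣuv − ΣuΣv = 51786.48 − 47327.3 = 4459.18
nΣu² − (Σu)² = 53270.08 − 44521 = 8749.08; nΣv² − (Σv)² = 52929.04 − 50310.49 = 2618.55
r = 4459.18 / √(8749.08 × 2618.55) = 4459.18 / 4786.4291 ≈ 0.932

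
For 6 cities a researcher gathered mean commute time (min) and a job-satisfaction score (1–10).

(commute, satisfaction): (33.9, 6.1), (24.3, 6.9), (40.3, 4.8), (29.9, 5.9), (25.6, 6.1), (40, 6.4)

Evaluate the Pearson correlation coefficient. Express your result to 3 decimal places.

n = 6, Σx = 194, Σy = 36.2, Σx² = 6513.16, Σy² = 220.84, Σxy = 1156.47
nΣxy − ΣxΣy = 6938.82 − 7022.8 = -83.98
nΣx² − (Σx)² = 39078.96 − 37636 = 1442.96; nΣy² − (Σy)² = 1325.04 − 1310.44 = 14.6
r = -83.98 / √(1442.96 × 14.6) = -83.98 / 145.1455 ≈ -0.579

-0.579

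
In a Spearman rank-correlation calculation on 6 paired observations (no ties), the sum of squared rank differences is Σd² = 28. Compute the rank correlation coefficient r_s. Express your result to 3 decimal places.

0.200

ρ = 1 − 6Σd² / [n(n²−1)] = 1 − 6×28 / (6×35)
  = 1 − 168/210 = 1 − 0.8000 ≈ 0.200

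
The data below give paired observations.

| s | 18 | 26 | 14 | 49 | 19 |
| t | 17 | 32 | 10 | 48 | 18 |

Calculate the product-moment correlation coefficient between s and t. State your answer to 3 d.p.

0.971

n = 5, Σs = 126, Σt = 125, Σs² = 3958, Σt² = 4041, Σst = 3972
nΣst − ΣsΣt = 19860 − 15750 = 4110
nΣs² − (Σs)² = 19790 − 15876 = 3914; nΣt² − (Σt)² = 20205 − 15625 = 4580
r = 4110 / √(3914 × 4580) = 4110 / 4233.9249 ≈ 0.971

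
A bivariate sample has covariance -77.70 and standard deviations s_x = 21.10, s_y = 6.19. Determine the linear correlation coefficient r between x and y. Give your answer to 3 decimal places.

-0.595

r = Cov(x,y) / (s_x · s_y) = -77.70 / (21.10 × 6.19)
  = -77.70 / 130.6090 ≈ -0.595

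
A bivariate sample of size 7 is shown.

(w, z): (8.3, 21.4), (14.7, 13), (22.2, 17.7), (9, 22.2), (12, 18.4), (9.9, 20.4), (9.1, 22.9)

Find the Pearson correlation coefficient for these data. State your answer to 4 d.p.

-0.6192

n = 7, Σw = 85.2, Σz = 136, Σw² = 1183.64, Σz² = 2712.22, Σwz = 1592.61
nΣwz − ΣwΣz = 11148.27 − 11587.2 = -438.93
nΣw² − (Σw)² = 8285.48 − 7259.04 = 1026.44; nΣz² − (Σz)² = 18985.54 − 18496 = 489.54
r = -438.93 / √(1026.44 × 489.54) = -438.93 / 708.8607 ≈ -0.6192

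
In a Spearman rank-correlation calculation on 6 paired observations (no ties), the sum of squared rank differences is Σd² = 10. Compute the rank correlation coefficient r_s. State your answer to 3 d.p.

0.714

ρ = 1 − 6Σd² / [n(n²−1)] = 1 − 6×10 / (6×35)
  = 1 − 60/210 = 1 − 0.2857 ≈ 0.714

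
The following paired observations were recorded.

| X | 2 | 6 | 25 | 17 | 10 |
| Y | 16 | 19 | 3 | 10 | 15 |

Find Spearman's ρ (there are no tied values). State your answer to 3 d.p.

Rank X: 1, 2, 5, 4, 3
Rank Y: 4, 5, 1, 2, 3
d = rank(X) − rank(Y): -3, -3, 4, 2, 0; Σd² = 38
ρ = 1 − 6Σd² / [n(n²−1)] = 1 − 6×38 / (5×24) = 1 − 228/120 ≈ -0.900

-0.900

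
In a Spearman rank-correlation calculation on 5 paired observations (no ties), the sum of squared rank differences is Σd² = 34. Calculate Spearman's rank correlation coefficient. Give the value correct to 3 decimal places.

ρ = 1 − 6Σd² / [n(n²−1)] = 1 − 6×34 / (5×24)
  = 1 − 204/120 = 1 − 1.7000 ≈ -0.700

-0.700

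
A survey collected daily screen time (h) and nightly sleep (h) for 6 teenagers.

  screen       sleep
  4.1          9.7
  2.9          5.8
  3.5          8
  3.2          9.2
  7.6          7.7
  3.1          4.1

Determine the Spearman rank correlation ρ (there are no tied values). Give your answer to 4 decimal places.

Rank screen: 5, 1, 4, 3, 6, 2
Rank sleep: 6, 2, 4, 5, 3, 1
d = rank(screen) − rank(sleep): -1, -1, 0, -2, 3, 1; Σd² = 16
ρ = 1 − 6Σd² / [n(n²−1)] = 1 − 6×16 / (6×35) = 1 − 96/210 ≈ 0.5429

0.5429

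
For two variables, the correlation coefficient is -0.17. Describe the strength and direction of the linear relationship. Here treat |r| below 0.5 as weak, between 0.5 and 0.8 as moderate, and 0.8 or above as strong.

weak negative

r = -0.17 < 0 so the relationship is negative.
|r| = 0.17, which falls in the weak range.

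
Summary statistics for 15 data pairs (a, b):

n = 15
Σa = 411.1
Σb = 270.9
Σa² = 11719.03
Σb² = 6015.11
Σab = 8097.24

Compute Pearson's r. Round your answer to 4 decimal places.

0.9443

r = (nΣab − ΣaΣb) / √[(nΣa² − (Σa)²)(nΣb² − (Σb)²)]
Numerator: 15×8097.24 − 411.1×270.9 = 10091.61
Denominator: √[(175785.45 − 169003.21)(90226.65 − 73386.81)] = √[6782.24 × 16839.84] = 10686.9938
r = 10091.61 / 10686.9938 ≈ 0.9443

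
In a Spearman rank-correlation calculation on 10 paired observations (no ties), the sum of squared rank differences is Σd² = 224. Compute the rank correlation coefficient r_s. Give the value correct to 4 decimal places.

ρ = 1 − 6Σd² / [n(n²−1)] = 1 − 6×224 / (10×99)
  = 1 − 1344/990 = 1 − 1.35758 ≈ -0.3576

-0.3576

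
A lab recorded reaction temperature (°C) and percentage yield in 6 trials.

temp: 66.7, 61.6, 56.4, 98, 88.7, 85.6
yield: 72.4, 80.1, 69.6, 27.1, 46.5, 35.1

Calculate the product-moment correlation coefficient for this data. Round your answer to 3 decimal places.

-0.936

n = 6, Σx = 457, Σy = 330.8, Σx² = 36223.46, Σy² = 20630.6, Σxy = 23473.59
nΣxy − ΣxΣy = 140841.54 − 151175.6 = -10334.06
nΣx² − (Σx)² = 217340.76 − 208849 = 8491.76; nΣy² − (Σy)² = 123783.6 − 109428.64 = 14354.96
r = -10334.06 / √(8491.76 × 14354.96) = -10334.06 / 11040.7824 ≈ -0.936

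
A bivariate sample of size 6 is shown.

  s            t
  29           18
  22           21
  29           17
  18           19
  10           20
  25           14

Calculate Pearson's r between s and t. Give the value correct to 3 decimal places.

n = 6, Σs = 133, Σt = 109, Σs² = 3215, Σt² = 2011, Σst = 2369
nΣst − ΣsΣt = 14214 − 14497 = -283
nΣs² − (Σs)² = 19290 − 17689 = 1601; nΣt² − (Σt)² = 12066 − 11881 = 185
r = -283 / √(1601 × 185) = -283 / 544.2288 ≈ -0.520

-0.520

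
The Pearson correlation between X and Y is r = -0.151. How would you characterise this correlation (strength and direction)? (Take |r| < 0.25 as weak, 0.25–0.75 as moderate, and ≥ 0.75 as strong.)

weak negative

r = -0.151 < 0 so the relationship is negative.
|r| = 0.151, which falls in the weak range.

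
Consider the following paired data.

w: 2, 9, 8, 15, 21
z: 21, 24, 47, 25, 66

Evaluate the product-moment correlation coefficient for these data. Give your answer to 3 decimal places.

n = 5, Σw = 55, Σz = 183, Σw² = 815, Σz² = 8207, Σwz = 2395
nΣwz − ΣwΣz = 11975 − 10065 = 1910
nΣw² − (Σw)² = 4075 − 3025 = 1050; nΣz² − (Σz)² = 41035 − 33489 = 7546
r = 1910 / √(1050 × 7546) = 1910 / 2814.8357 ≈ 0.679

0.679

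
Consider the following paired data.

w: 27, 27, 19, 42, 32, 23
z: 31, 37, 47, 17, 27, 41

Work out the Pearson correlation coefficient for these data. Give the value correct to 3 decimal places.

-0.975

n = 6, Σw = 170, Σz = 200, Σw² = 5136, Σz² = 7238, Σwz = 5250
nΣwz − ΣwΣz = 31500 − 34000 = -2500
nΣw² − (Σw)² = 30816 − 28900 = 1916; nΣz² − (Σz)² = 43428 − 40000 = 3428
r = -2500 / √(1916 × 3428) = -2500 / 2562.8203 ≈ -0.975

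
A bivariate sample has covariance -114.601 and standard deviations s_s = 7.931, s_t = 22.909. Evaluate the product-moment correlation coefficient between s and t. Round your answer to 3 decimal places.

-0.631

r = Cov(s,t) / (s_s · s_t) = -114.601 / (7.931 × 22.909)
  = -114.601 / 181.6913 ≈ -0.631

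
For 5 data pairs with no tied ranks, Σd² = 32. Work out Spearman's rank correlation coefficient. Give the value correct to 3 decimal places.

ρ = 1 − 6Σd² / [n(n²−1)] = 1 − 6×32 / (5×24)
  = 1 − 192/120 = 1 − 1.6000 ≈ -0.600

-0.600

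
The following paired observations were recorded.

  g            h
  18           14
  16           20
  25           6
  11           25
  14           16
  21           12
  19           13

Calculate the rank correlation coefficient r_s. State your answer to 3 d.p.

-0.964

Rank g: 4, 3, 7, 1, 2, 6, 5
Rank h: 4, 6, 1, 7, 5, 2, 3
d = rank(g) − rank(h): 0, -3, 6, -6, -3, 4, 2; Σd² = 110
ρ = 1 − 6Σd² / [n(n²−1)] = 1 − 6×110 / (7×48) = 1 − 660/336 ≈ -0.964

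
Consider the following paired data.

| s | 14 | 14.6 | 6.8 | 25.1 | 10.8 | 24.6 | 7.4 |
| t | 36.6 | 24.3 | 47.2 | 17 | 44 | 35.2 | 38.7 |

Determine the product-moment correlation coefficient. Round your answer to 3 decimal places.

-0.715

n = 7, Σs = 103.3, Σt = 243, Σs² = 1861.97, Σt² = 9119.62, Σst = 3242.34
nΣst − ΣsΣt = 22696.38 − 25101.9 = -2405.52
nΣs² − (Σs)² = 13033.79 − 10670.89 = 2362.9; nΣt² − (Σt)² = 63837.34 − 59049 = 4788.34
r = -2405.52 / √(2362.9 × 4788.34) = -2405.52 / 3363.6838 ≈ -0.715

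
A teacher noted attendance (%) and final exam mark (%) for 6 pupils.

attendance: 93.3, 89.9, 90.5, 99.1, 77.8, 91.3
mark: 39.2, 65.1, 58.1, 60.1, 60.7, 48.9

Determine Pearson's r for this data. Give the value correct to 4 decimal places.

-0.2498

n = 6, Σx = 541.9, Σy = 332.1, Σx² = 49186.49, Σy² = 18837.97, Σxy = 29910.84
nΣxy − ΣxΣy = 179465.04 − 179964.99 = -499.95
nΣx² − (Σx)² = 295118.94 − 293655.61 = 1463.33; nΣy² − (Σy)² = 113027.82 − 110290.41 = 2737.41
r = -499.95 / √(1463.33 × 2737.41) = -499.95 / 2001.4330 ≈ -0.2498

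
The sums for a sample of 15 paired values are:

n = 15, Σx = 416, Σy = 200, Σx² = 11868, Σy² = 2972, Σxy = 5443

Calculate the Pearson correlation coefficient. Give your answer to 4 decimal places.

r = (nΣxy − ΣxΣy) / √[(nΣx² − (Σx)²)(nΣy² − (Σy)²)]
Numerator: 15×5443 − 416×200 = -1555
Denominator: √[(178020 − 173056)(44580 − 40000)] = √[4964 × 4580] = 4768.1359
r = -1555 / 4768.1359 ≈ -0.3261

-0.3261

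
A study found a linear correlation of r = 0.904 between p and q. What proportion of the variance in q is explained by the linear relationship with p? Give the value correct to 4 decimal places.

r² = (0.904)² = 0.8172

0.8172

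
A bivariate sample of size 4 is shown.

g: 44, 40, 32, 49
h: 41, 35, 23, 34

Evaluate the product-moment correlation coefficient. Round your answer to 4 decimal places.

n = 4, Σg = 165, Σh = 133, Σg² = 6961, Σh² = 4591, Σgh = 5606
nΣgh − ΣgΣh = 22424 − 21945 = 479
nΣg² − (Σg)² = 27844 − 27225 = 619; nΣh² − (Σh)² = 18364 − 17689 = 675
r = 479 / √(619 × 675) = 479 / 646.3938 ≈ 0.7410

0.7410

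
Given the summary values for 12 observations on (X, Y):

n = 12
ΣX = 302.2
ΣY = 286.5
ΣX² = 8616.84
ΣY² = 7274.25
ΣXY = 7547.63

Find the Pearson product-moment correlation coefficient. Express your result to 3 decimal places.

0.503

r = (nΣXY − ΣXΣY) / √[(nΣX² − (ΣX)²)(nΣY² − (ΣY)²)]
Numerator: 12×7547.63 − 302.2×286.5 = 3991.26
Denominator: √[(103402.08 − 91324.84)(87291 − 82082.25)] = √[12077.24 × 5208.75] = 7931.4137
r = 3991.26 / 7931.4137 ≈ 0.503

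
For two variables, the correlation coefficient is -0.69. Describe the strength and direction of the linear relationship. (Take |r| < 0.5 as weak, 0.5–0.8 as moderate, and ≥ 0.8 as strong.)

r = -0.69 < 0 so the relationship is negative.
|r| = 0.69, which falls in the moderate range.

moderate negative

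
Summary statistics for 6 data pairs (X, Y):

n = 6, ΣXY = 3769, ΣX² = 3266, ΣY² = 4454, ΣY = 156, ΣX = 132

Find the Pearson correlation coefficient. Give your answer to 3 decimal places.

r = (nΣXY − ΣXΣY) / √[(nΣX² − (ΣX)²)(nΣY² − (ΣY)²)]
Numerator: 6×3769 − 132×156 = 2022
Denominator: √[(19596 − 17424)(26724 − 24336)] = √[2172 × 2388] = 2277.4407
r = 2022 / 2277.4407 ≈ 0.888

0.888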